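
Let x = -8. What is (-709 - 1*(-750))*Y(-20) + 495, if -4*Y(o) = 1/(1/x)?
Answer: 577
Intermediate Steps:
Y(o) = 2 (Y(o) = -1/(4*(1/(-8))) = -1/(4*(-1/8)) = -1/4*(-8) = 2)
(-709 - 1*(-750))*Y(-20) + 495 = (-709 - 1*(-750))*2 + 495 = (-709 + 750)*2 + 495 = 41*2 + 495 = 82 + 495 = 577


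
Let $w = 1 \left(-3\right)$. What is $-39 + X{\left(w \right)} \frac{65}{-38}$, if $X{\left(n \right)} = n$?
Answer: $- \frac{1287}{38} \approx -33.868$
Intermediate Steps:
$w = -3$
$-39 + X{\left(w \right)} \frac{65}{-38} = -39 - 3 \frac{65}{-38} = -39 - 3 \cdot 65 \left(- \frac{1}{38}\right) = -39 - - \frac{195}{38} = -39 + \frac{195}{38} = - \frac{1287}{38}$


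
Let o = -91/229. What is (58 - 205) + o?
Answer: -33754/229 ≈ -147.40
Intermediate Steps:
o = -91/229 (o = -91*1/229 = -91/229 ≈ -0.39738)
(58 - 205) + o = (58 - 205) - 91/229 = -147 - 91/229 = -33754/229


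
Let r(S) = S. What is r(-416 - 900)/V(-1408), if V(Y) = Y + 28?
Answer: 329/345 ≈ 0.95362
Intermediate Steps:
V(Y) = 28 + Y
r(-416 - 900)/V(-1408) = (-416 - 900)/(28 - 1408) = -1316/(-1380) = -1316*(-1/1380) = 329/345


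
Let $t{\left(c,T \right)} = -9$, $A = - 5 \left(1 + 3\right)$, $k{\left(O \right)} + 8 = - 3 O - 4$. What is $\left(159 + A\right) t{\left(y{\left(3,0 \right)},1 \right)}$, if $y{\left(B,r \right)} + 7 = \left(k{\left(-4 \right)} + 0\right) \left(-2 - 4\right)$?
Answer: $-1251$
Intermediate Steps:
$k{\left(O \right)} = -12 - 3 O$ ($k{\left(O \right)} = -8 - \left(4 + 3 O\right) = -12 - 3 O$)
$y{\left(B,r \right)} = -7$ ($y{\left(B,r \right)} = -7 + \left(\left(-12 - -12\right) + 0\right) \left(-2 - 4\right) = -7 + \left(\left(-12 + 12\right) + 0\right) \left(-6\right) = -7 + \left(0 + 0\right) \left(-6\right) = -7 + 0 \left(-6\right) = -7 + 0 = -7$)
$A = -20$ ($A = \left(-5\right) 4 = -20$)
$\left(159 + A\right) t{\left(y{\left(3,0 \right)},1 \right)} = \left(159 - 20\right) \left(-9\right) = 139 \left(-9\right) = -1251$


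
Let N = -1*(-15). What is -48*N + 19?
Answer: -701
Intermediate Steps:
N = 15
-48*N + 19 = -48*15 + 19 = -720 + 19 = -701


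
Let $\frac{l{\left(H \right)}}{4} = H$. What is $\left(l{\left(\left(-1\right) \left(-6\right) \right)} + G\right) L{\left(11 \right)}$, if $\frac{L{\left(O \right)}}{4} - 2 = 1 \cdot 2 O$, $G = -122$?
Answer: $-9408$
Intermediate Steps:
$l{\left(H \right)} = 4 H$
$L{\left(O \right)} = 8 + 8 O$ ($L{\left(O \right)} = 8 + 4 \cdot 1 \cdot 2 O = 8 + 4 \cdot 2 O = 8 + 8 O$)
$\left(l{\left(\left(-1\right) \left(-6\right) \right)} + G\right) L{\left(11 \right)} = \left(4 \left(\left(-1\right) \left(-6\right)\right) - 122\right) \left(8 + 8 \cdot 11\right) = \left(4 \cdot 6 - 122\right) \left(8 + 88\right) = \left(24 - 122\right) 96 = \left(-98\right) 96 = -9408$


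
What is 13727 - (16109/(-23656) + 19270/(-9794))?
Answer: 1590489602397/115843432 ≈ 13730.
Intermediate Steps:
13727 - (16109/(-23656) + 19270/(-9794)) = 13727 - (16109*(-1/23656) + 19270*(-1/9794)) = 13727 - (-16109/23656 - 9635/4897) = 13727 - 1*(-306811333/115843432) = 13727 + 306811333/115843432 = 1590489602397/115843432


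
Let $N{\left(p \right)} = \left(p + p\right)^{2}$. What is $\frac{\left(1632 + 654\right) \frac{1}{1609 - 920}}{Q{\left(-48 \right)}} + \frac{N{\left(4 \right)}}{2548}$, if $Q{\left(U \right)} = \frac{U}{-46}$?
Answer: $\frac{432779}{135044} \approx 3.2047$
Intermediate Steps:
$Q{\left(U \right)} = - \frac{U}{46}$ ($Q{\left(U \right)} = U \left(- \frac{1}{46}\right) = - \frac{U}{46}$)
$N{\left(p \right)} = 4 p^{2}$ ($N{\left(p \right)} = \left(2 p\right)^{2} = 4 p^{2}$)
$\frac{\left(1632 + 654\right) \frac{1}{1609 - 920}}{Q{\left(-48 \right)}} + \frac{N{\left(4 \right)}}{2548} = \frac{\left(1632 + 654\right) \frac{1}{1609 - 920}}{\left(- \frac{1}{46}\right) \left(-48\right)} + \frac{4 \cdot 4^{2}}{2548} = \frac{2286 \cdot \frac{1}{689}}{\frac{24}{23}} + 4 \cdot 16 \cdot \frac{1}{2548} = 2286 \cdot \frac{1}{689} \cdot \frac{23}{24} + 64 \cdot \frac{1}{2548} = \frac{2286}{689} \cdot \frac{23}{24} + \frac{16}{637} = \frac{8763}{2756} + \frac{16}{637} = \frac{432779}{135044}$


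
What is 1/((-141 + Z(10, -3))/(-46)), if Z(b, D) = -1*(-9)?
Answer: 23/66 ≈ 0.34848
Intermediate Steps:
Z(b, D) = 9
1/((-141 + Z(10, -3))/(-46)) = 1/((-141 + 9)/(-46)) = 1/(-132*(-1/46)) = 1/(66/23) = 23/66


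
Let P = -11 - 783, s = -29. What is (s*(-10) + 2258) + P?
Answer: 1754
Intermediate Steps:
P = -794
(s*(-10) + 2258) + P = (-29*(-10) + 2258) - 794 = (290 + 2258) - 794 = 2548 - 794 = 1754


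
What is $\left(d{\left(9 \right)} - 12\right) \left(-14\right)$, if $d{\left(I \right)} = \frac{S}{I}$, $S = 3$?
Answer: $\frac{490}{3} \approx 163.33$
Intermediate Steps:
$d{\left(I \right)} = \frac{3}{I}$
$\left(d{\left(9 \right)} - 12\right) \left(-14\right) = \left(\frac{3}{9} - 12\right) \left(-14\right) = \left(3 \cdot \frac{1}{9} - 12\right) \left(-14\right) = \left(\frac{1}{3} - 12\right) \left(-14\right) = \left(- \frac{35}{3}\right) \left(-14\right) = \frac{490}{3}$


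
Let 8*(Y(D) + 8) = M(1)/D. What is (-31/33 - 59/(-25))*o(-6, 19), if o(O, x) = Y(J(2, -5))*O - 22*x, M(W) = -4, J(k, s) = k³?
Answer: -866401/1650 ≈ -525.09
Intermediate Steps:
Y(D) = -8 - 1/(2*D) (Y(D) = -8 + (-4/D)/8 = -8 - 1/(2*D))
o(O, x) = -22*x - 129*O/16 (o(O, x) = (-8 - 1/(2*(2³)))*O - 22*x = (-8 - ½/8)*O - 22*x = (-8 - ½*⅛)*O - 22*x = (-8 - 1/16)*O - 22*x = -129*O/16 - 22*x = -22*x - 129*O/16)
(-31/33 - 59/(-25))*o(-6, 19) = (-31/33 - 59/(-25))*(-22*19 - 129/16*(-6)) = (-31*1/33 - 59*(-1/25))*(-418 + 387/8) = (-31/33 + 59/25)*(-2957/8) = (1172/825)*(-2957/8) = -866401/1650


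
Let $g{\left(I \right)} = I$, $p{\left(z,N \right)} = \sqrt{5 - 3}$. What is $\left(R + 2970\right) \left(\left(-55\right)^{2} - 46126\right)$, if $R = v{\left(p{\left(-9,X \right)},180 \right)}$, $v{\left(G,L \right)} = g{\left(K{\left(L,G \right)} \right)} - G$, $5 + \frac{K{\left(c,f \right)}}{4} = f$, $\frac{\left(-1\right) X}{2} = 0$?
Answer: $-127147950 - 129303 \sqrt{2} \approx -1.2733 \cdot 10^{8}$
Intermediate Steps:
$X = 0$ ($X = \left(-2\right) 0 = 0$)
$K{\left(c,f \right)} = -20 + 4 f$
$p{\left(z,N \right)} = \sqrt{2}$
$v{\left(G,L \right)} = -20 + 3 G$ ($v{\left(G,L \right)} = \left(-20 + 4 G\right) - G = -20 + 3 G$)
$R = -20 + 3 \sqrt{2} \approx -15.757$
$\left(R + 2970\right) \left(\left(-55\right)^{2} - 46126\right) = \left(\left(-20 + 3 \sqrt{2}\right) + 2970\right) \left(\left(-55\right)^{2} - 46126\right) = \left(2950 + 3 \sqrt{2}\right) \left(3025 - 46126\right) = \left(2950 + 3 \sqrt{2}\right) \left(-43101\right) = -127147950 - 129303 \sqrt{2}$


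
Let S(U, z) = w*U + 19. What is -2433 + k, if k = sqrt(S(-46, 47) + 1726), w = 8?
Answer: -2433 + 9*sqrt(17) ≈ -2395.9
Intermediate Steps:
S(U, z) = 19 + 8*U (S(U, z) = 8*U + 19 = 19 + 8*U)
k = 9*sqrt(17) (k = sqrt((19 + 8*(-46)) + 1726) = sqrt((19 - 368) + 1726) = sqrt(-349 + 1726) = sqrt(1377) = 9*sqrt(17) ≈ 37.108)
-2433 + k = -2433 + 9*sqrt(17)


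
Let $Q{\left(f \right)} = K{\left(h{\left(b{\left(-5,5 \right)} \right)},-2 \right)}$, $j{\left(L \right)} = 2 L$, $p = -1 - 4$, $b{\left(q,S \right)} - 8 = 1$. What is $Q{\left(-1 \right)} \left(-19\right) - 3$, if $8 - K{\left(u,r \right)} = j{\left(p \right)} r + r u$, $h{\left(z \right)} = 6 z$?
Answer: $-1827$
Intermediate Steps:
$b{\left(q,S \right)} = 9$ ($b{\left(q,S \right)} = 8 + 1 = 9$)
$p = -5$
$K{\left(u,r \right)} = 8 + 10 r - r u$ ($K{\left(u,r \right)} = 8 - \left(2 \left(-5\right) r + r u\right) = 8 - \left(- 10 r + r u\right) = 8 + 10 r - r u$)
$Q{\left(f \right)} = 96$ ($Q{\left(f \right)} = 8 + 10 \left(-2\right) - - 2 \cdot 6 \cdot 9 = 8 - 20 - \left(-2\right) 54 = 8 - 20 + 108 = 96$)
$Q{\left(-1 \right)} \left(-19\right) - 3 = 96 \left(-19\right) - 3 = -1824 - 3 = -1827$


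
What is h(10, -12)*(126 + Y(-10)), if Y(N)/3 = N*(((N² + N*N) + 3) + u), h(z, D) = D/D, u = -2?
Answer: -5904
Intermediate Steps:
h(z, D) = 1
Y(N) = 3*N*(1 + 2*N²) (Y(N) = 3*(N*(((N² + N*N) + 3) - 2)) = 3*(N*(((N² + N²) + 3) - 2)) = 3*(N*((2*N² + 3) - 2)) = 3*(N*((3 + 2*N²) - 2)) = 3*(N*(1 + 2*N²)) = 3*N*(1 + 2*N²))
h(10, -12)*(126 + Y(-10)) = 1*(126 + (3*(-10) + 6*(-10)³)) = 1*(126 + (-30 + 6*(-1000))) = 1*(126 + (-30 - 6000)) = 1*(126 - 6030) = 1*(-5904) = -5904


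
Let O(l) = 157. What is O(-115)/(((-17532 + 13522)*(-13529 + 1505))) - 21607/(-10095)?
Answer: 69453992173/32449529520 ≈ 2.1404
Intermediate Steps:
O(-115)/(((-17532 + 13522)*(-13529 + 1505))) - 21607/(-10095) = 157/(((-17532 + 13522)*(-13529 + 1505))) - 21607/(-10095) = 157/((-4010*(-12024))) - 21607*(-1/10095) = 157/48216240 + 21607/10095 = 69453992173/32449529520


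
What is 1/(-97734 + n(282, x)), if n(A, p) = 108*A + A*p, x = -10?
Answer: -1/70098 ≈ -1.4266e-5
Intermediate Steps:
1/(-97734 + n(282, x)) = 1/(-97734 + 282*(108 - 10)) = 1/(-97734 + 282*98) = 1/(-97734 + 27636) = 1/(-70098) = -1/70098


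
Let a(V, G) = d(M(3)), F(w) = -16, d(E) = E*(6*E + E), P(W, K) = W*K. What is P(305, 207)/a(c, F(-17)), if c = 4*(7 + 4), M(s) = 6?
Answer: 7015/28 ≈ 250.54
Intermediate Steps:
P(W, K) = K*W
d(E) = 7*E² (d(E) = E*(7*E) = 7*E²)
c = 44 (c = 4*11 = 44)
a(V, G) = 252 (a(V, G) = 7*6² = 7*36 = 252)
P(305, 207)/a(c, F(-17)) = (207*305)/252 = 63135*(1/252) = 7015/28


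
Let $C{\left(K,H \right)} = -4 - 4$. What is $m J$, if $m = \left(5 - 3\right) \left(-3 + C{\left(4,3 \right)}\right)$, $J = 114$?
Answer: $-2508$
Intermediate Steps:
$C{\left(K,H \right)} = -8$ ($C{\left(K,H \right)} = -4 - 4 = -8$)
$m = -22$ ($m = \left(5 - 3\right) \left(-3 - 8\right) = 2 \left(-11\right) = -22$)
$m J = \left(-22\right) 114 = -2508$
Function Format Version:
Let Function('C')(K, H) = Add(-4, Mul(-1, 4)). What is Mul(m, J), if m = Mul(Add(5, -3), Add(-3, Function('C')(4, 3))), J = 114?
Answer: -2508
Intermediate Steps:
Function('C')(K, H) = -8 (Function('C')(K, H) = Add(-4, -4) = -8)
m = -22 (m = Mul(Add(5, -3), Add(-3, -8)) = Mul(2, -11) = -22)
Mul(m, J) = Mul(-22, 114) = -2508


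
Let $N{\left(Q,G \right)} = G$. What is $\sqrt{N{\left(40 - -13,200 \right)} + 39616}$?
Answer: $6 \sqrt{1106} \approx 199.54$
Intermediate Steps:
$\sqrt{N{\left(40 - -13,200 \right)} + 39616} = \sqrt{200 + 39616} = \sqrt{39816} = 6 \sqrt{1106}$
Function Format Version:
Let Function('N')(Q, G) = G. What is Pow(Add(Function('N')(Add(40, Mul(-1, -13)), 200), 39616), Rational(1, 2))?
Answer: Mul(6, Pow(1106, Rational(1, 2))) ≈ 199.54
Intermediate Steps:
Pow(Add(Function('N')(Add(40, Mul(-1, -13)), 200), 39616), Rational(1, 2)) = Pow(Add(200, 39616), Rational(1, 2)) = Pow(39816, Rational(1, 2)) = Mul(6, Pow(1106, Rational(1, 2)))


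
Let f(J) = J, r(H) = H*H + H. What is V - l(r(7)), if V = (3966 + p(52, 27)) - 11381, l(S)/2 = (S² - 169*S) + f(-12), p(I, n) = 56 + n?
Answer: 5348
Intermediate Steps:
r(H) = H + H² (r(H) = H² + H = H + H²)
l(S) = -24 - 338*S + 2*S² (l(S) = 2*((S² - 169*S) - 12) = 2*(-12 + S² - 169*S) = -24 - 338*S + 2*S²)
V = -7332 (V = (3966 + (56 + 27)) - 11381 = (3966 + 83) - 11381 = 4049 - 11381 = -7332)
V - l(r(7)) = -7332 - (-24 - 2366*(1 + 7) + 2*(7*(1 + 7))²) = -7332 - (-24 - 2366*8 + 2*(7*8)²) = -7332 - (-24 - 338*56 + 2*56²) = -7332 - (-24 - 18928 + 2*3136) = -7332 - (-24 - 18928 + 6272) = -7332 - 1*(-12680) = -7332 + 12680 = 5348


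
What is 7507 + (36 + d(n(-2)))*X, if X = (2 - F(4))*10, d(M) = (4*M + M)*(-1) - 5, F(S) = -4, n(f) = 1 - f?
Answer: 8467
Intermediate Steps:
d(M) = -5 - 5*M (d(M) = (5*M)*(-1) - 5 = -5*M - 5 = -5 - 5*M)
X = 60 (X = (2 - 1*(-4))*10 = (2 + 4)*10 = 6*10 = 60)
7507 + (36 + d(n(-2)))*X = 7507 + (36 + (-5 - 5*(1 - 1*(-2))))*60 = 7507 + (36 + (-5 - 5*(1 + 2)))*60 = 7507 + (36 + (-5 - 5*3))*60 = 7507 + (36 + (-5 - 15))*60 = 7507 + (36 - 20)*60 = 7507 + 16*60 = 7507 + 960 = 8467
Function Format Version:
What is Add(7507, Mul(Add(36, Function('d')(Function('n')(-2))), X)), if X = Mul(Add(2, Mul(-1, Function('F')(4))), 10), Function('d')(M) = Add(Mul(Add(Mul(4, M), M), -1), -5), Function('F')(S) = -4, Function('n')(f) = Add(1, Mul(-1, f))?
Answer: 8467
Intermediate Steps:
Function('d')(M) = Add(-5, Mul(-5, M)) (Function('d')(M) = Add(Mul(Mul(5, M), -1), -5) = Add(Mul(-5, M), -5) = Add(-5, Mul(-5, M)))
X = 60 (X = Mul(Add(2, Mul(-1, -4)), 10) = Mul(Add(2, 4), 10) = Mul(6, 10) = 60)
Add(7507, Mul(Add(36, Function('d')(Function('n')(-2))), X)) = Add(7507, Mul(Add(36, Add(-5, Mul(-5, Add(1, Mul(-1, -2))))), 60)) = Add(7507, Mul(Add(36, Add(-5, Mul(-5, Add(1, 2)))), 60)) = Add(7507, Mul(Add(36, Add(-5, Mul(-5, 3))), 60)) = Add(7507, Mul(Add(36, Add(-5, -15)), 60)) = Add(7507, Mul(Add(36, -20), 60)) = Add(7507, Mul(16, 60)) = Add(7507, 960) = 8467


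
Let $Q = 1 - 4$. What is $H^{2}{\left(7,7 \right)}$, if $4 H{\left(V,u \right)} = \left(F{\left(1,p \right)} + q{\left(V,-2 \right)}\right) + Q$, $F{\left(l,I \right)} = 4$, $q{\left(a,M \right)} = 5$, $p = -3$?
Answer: $\frac{9}{4} \approx 2.25$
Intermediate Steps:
$Q = -3$
$H{\left(V,u \right)} = \frac{3}{2}$ ($H{\left(V,u \right)} = \frac{\left(4 + 5\right) - 3}{4} = \frac{9 - 3}{4} = \frac{1}{4} \cdot 6 = \frac{3}{2}$)
$H^{2}{\left(7,7 \right)} = \left(\frac{3}{2}\right)^{2} = \frac{9}{4}$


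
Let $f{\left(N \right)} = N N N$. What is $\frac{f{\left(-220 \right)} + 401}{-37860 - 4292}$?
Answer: $\frac{10647599}{42152} \approx 252.6$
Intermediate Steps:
$f{\left(N \right)} = N^{3}$ ($f{\left(N \right)} = N^{2} N = N^{3}$)
$\frac{f{\left(-220 \right)} + 401}{-37860 - 4292} = \frac{\left(-220\right)^{3} + 401}{-37860 - 4292} = \frac{-10648000 + 401}{-42152} = \left(-10647599\right) \left(- \frac{1}{42152}\right) = \frac{10647599}{42152}$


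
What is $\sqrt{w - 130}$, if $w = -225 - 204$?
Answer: $i \sqrt{559} \approx 23.643 i$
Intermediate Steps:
$w = -429$ ($w = -225 - 204 = -429$)
$\sqrt{w - 130} = \sqrt{-429 - 130} = \sqrt{-559} = i \sqrt{559}$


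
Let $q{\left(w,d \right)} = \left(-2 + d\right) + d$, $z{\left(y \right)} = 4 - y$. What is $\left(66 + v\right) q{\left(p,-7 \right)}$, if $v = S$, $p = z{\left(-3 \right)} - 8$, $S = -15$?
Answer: $-816$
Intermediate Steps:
$p = -1$ ($p = \left(4 - -3\right) - 8 = \left(4 + 3\right) - 8 = 7 - 8 = -1$)
$v = -15$
$q{\left(w,d \right)} = -2 + 2 d$
$\left(66 + v\right) q{\left(p,-7 \right)} = \left(66 - 15\right) \left(-2 + 2 \left(-7\right)\right) = 51 \left(-2 - 14\right) = 51 \left(-16\right) = -816$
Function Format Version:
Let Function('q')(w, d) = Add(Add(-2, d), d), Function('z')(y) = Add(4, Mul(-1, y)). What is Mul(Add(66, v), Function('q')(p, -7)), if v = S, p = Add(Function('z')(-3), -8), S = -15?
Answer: -816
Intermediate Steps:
p = -1 (p = Add(Add(4, Mul(-1, -3)), -8) = Add(Add(4, 3), -8) = Add(7, -8) = -1)
v = -15
Function('q')(w, d) = Add(-2, Mul(2, d))
Mul(Add(66, v), Function('q')(p, -7)) = Mul(Add(66, -15), Add(-2, Mul(2, -7))) = Mul(51, Add(-2, -14)) = Mul(51, -16) = -816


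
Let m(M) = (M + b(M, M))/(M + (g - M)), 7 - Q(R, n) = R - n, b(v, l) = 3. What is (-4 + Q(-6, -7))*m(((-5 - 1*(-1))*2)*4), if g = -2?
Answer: 29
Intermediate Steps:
Q(R, n) = 7 + n - R (Q(R, n) = 7 - (R - n) = 7 + (n - R) = 7 + n - R)
m(M) = -3/2 - M/2 (m(M) = (M + 3)/(M + (-2 - M)) = (3 + M)/(-2) = (3 + M)*(-½) = -3/2 - M/2)
(-4 + Q(-6, -7))*m(((-5 - 1*(-1))*2)*4) = (-4 + (7 - 7 - 1*(-6)))*(-3/2 - (-5 - 1*(-1))*2*4/2) = (-4 + (7 - 7 + 6))*(-3/2 - (-5 + 1)*2*4/2) = (-4 + 6)*(-3/2 - (-4*2)*4/2) = 2*(-3/2 - (-4)*4) = 2*(-3/2 - ½*(-32)) = 2*(-3/2 + 16) = 2*(29/2) = 29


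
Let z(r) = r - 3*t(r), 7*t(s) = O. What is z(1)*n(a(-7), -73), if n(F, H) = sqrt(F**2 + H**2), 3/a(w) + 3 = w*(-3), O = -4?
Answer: 19*sqrt(191845)/42 ≈ 198.14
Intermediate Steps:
t(s) = -4/7 (t(s) = (1/7)*(-4) = -4/7)
z(r) = 12/7 + r (z(r) = r - 3*(-4/7) = r + 12/7 = 12/7 + r)
a(w) = 3/(-3 - 3*w) (a(w) = 3/(-3 + w*(-3)) = 3/(-3 - 3*w))
z(1)*n(a(-7), -73) = (12/7 + 1)*sqrt((-1/(1 - 7))**2 + (-73)**2) = 19*sqrt((-1/(-6))**2 + 5329)/7 = 19*sqrt((-1*(-1/6))**2 + 5329)/7 = 19*sqrt((1/6)**2 + 5329)/7 = 19*sqrt(1/36 + 5329)/7 = 19*sqrt(191845/36)/7 = 19*(sqrt(191845)/6)/7 = 19*sqrt(191845)/42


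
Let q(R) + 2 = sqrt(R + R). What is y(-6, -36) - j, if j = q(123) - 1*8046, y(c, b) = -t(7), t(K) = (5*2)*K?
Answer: 7978 - sqrt(246) ≈ 7962.3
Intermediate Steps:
t(K) = 10*K
q(R) = -2 + sqrt(2)*sqrt(R) (q(R) = -2 + sqrt(R + R) = -2 + sqrt(2*R) = -2 + sqrt(2)*sqrt(R))
y(c, b) = -70 (y(c, b) = -10*7 = -1*70 = -70)
j = -8048 + sqrt(246) (j = (-2 + sqrt(2)*sqrt(123)) - 1*8046 = (-2 + sqrt(246)) - 8046 = -8048 + sqrt(246) ≈ -8032.3)
y(-6, -36) - j = -70 - (-8048 + sqrt(246)) = -70 + (8048 - sqrt(246)) = 7978 - sqrt(246)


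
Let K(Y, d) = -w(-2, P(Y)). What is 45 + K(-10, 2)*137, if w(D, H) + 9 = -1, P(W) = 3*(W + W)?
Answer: 1415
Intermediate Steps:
P(W) = 6*W (P(W) = 3*(2*W) = 6*W)
w(D, H) = -10 (w(D, H) = -9 - 1 = -10)
K(Y, d) = 10 (K(Y, d) = -1*(-10) = 10)
45 + K(-10, 2)*137 = 45 + 10*137 = 45 + 1370 = 1415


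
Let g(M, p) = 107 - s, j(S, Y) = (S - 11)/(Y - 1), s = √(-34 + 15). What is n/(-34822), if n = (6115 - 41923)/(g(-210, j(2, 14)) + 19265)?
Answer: 346836288/6533902630633 + 17904*I*√19/6533902630633 ≈ 5.3083e-5 + 1.1944e-8*I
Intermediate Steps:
s = I*√19 (s = √(-19) = I*√19 ≈ 4.3589*I)
j(S, Y) = (-11 + S)/(-1 + Y)
g(M, p) = 107 - I*√19
n = -35808/(19372 - I*√19) (n = (6115 - 41923)/((107 - I*√19) + 19265) = -35808/(19372 - I*√19) ≈ -1.8484 - 0.00041592*I)
n/(-34822) = (-693672576/375274403 - 35808*I*√19/375274403)/(-34822) = (-693672576/375274403 - 35808*I*√19/375274403)*(-1/34822) = 346836288/6533902630633 + 17904*I*√19/6533902630633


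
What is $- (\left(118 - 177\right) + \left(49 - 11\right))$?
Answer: $21$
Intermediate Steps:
$- (\left(118 - 177\right) + \left(49 - 11\right)) = - (-59 + 38) = \left(-1\right) \left(-21\right) = 21$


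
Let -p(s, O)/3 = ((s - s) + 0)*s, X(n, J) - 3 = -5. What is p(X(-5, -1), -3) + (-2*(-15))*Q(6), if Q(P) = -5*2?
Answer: -300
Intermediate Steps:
X(n, J) = -2 (X(n, J) = 3 - 5 = -2)
Q(P) = -10
p(s, O) = 0 (p(s, O) = -3*((s - s) + 0)*s = -3*(0 + 0)*s = -0*s = -3*0 = 0)
p(X(-5, -1), -3) + (-2*(-15))*Q(6) = 0 - 2*(-15)*(-10) = 0 + 30*(-10) = 0 - 300 = -300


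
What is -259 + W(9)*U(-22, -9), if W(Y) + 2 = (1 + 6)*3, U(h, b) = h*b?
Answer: 3503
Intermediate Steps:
U(h, b) = b*h
W(Y) = 19 (W(Y) = -2 + (1 + 6)*3 = -2 + 7*3 = -2 + 21 = 19)
-259 + W(9)*U(-22, -9) = -259 + 19*(-9*(-22)) = -259 + 19*198 = -259 + 3762 = 3503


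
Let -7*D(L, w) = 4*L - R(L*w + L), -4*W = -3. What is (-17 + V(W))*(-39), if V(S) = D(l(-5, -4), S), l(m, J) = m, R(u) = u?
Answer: 16809/28 ≈ 600.32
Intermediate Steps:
W = ¾ (W = -¼*(-3) = ¾ ≈ 0.75000)
D(L, w) = -3*L/7 + L*w/7 (D(L, w) = -(4*L - (L*w + L))/7 = -(4*L - (L + L*w))/7 = -(4*L + (-L - L*w))/7 = -(3*L - L*w)/7 = -3*L/7 + L*w/7)
V(S) = 15/7 - 5*S/7 (V(S) = (⅐)*(-5)*(-3 + S) = 15/7 - 5*S/7)
(-17 + V(W))*(-39) = (-17 + (15/7 - 5/7*¾))*(-39) = (-17 + (15/7 - 15/28))*(-39) = (-17 + 45/28)*(-39) = -431/28*(-39) = 16809/28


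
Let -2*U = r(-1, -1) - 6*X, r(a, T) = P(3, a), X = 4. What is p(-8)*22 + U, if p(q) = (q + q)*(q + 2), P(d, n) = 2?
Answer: 2123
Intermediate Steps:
r(a, T) = 2
U = 11 (U = -(2 - 6*4)/2 = -(2 - 24)/2 = -½*(-22) = 11)
p(q) = 2*q*(2 + q) (p(q) = (2*q)*(2 + q) = 2*q*(2 + q))
p(-8)*22 + U = (2*(-8)*(2 - 8))*22 + 11 = (2*(-8)*(-6))*22 + 11 = 96*22 + 11 = 2112 + 11 = 2123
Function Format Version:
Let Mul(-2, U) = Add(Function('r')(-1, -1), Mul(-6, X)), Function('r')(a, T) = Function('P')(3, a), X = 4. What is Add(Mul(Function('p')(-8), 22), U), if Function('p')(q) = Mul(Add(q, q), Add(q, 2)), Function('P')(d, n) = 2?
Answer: 2123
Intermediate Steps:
Function('r')(a, T) = 2
U = 11 (U = Mul(Rational(-1, 2), Add(2, Mul(-6, 4))) = Mul(Rational(-1, 2), Add(2, -24)) = Mul(Rational(-1, 2), -22) = 11)
Function('p')(q) = Mul(2, q, Add(2, q)) (Function('p')(q) = Mul(Mul(2, q), Add(2, q)) = Mul(2, q, Add(2, q)))
Add(Mul(Function('p')(-8), 22), U) = Add(Mul(Mul(2, -8, Add(2, -8)), 22), 11) = Add(Mul(Mul(2, -8, -6), 22), 11) = Add(Mul(96, 22), 11) = Add(2112, 11) = 2123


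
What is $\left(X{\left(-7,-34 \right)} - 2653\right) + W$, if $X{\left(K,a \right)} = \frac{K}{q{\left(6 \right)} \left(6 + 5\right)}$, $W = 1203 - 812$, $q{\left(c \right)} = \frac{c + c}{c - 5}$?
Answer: $- \frac{298591}{132} \approx -2262.1$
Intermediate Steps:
$q{\left(c \right)} = \frac{2 c}{-5 + c}$
$W = 391$ ($W = 1203 - 812 = 391$)
$X{\left(K,a \right)} = \frac{K}{132}$ ($X{\left(K,a \right)} = \frac{K}{2 \cdot 6 \frac{1}{-5 + 6} \left(6 + 5\right)} = \frac{K}{2 \cdot 6 \cdot 1^{-1} \cdot 11} = \frac{K}{2 \cdot 6 \cdot 1 \cdot 11} = \frac{K}{12 \cdot 11} = \frac{K}{132}$)
$\left(X{\left(-7,-34 \right)} - 2653\right) + W = \left(\frac{1}{132} \left(-7\right) - 2653\right) + 391 = \left(- \frac{7}{132} - 2653\right) + 391 = - \frac{350203}{132} + 391 = - \frac{298591}{132}$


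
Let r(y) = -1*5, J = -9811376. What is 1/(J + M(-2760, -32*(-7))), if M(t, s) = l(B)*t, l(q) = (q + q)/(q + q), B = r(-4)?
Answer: -1/9814136 ≈ -1.0189e-7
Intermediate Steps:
r(y) = -5
B = -5
l(q) = 1 (l(q) = (2*q)/((2*q)) = (2*q)*(1/(2*q)) = 1)
M(t, s) = t (M(t, s) = 1*t = t)
1/(J + M(-2760, -32*(-7))) = 1/(-9811376 - 2760) = 1/(-9814136) = -1/9814136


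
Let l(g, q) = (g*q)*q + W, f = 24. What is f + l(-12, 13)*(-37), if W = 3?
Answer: 74949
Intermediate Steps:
l(g, q) = 3 + g*q² (l(g, q) = (g*q)*q + 3 = g*q² + 3 = 3 + g*q²)
f + l(-12, 13)*(-37) = 24 + (3 - 12*13²)*(-37) = 24 + (3 - 12*169)*(-37) = 24 + (3 - 2028)*(-37) = 24 - 2025*(-37) = 24 + 74925 = 74949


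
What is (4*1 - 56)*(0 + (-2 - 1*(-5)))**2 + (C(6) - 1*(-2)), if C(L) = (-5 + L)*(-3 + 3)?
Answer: -466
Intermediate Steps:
C(L) = 0 (C(L) = (-5 + L)*0 = 0)
(4*1 - 56)*(0 + (-2 - 1*(-5)))**2 + (C(6) - 1*(-2)) = (4*1 - 56)*(0 + (-2 - 1*(-5)))**2 + (0 - 1*(-2)) = (4 - 56)*(0 + (-2 + 5))**2 + (0 + 2) = -52*(0 + 3)**2 + 2 = -52*3**2 + 2 = -52*9 + 2 = -468 + 2 = -466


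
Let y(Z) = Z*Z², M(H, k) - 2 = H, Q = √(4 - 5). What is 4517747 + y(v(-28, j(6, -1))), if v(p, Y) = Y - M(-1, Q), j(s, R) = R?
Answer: 4517739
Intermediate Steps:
Q = I (Q = √(-1) = I ≈ 1.0*I)
M(H, k) = 2 + H
v(p, Y) = -1 + Y (v(p, Y) = Y - (2 - 1) = Y - 1*1 = Y - 1 = -1 + Y)
y(Z) = Z³
4517747 + y(v(-28, j(6, -1))) = 4517747 + (-1 - 1)³ = 4517747 + (-2)³ = 4517747 - 8 = 4517739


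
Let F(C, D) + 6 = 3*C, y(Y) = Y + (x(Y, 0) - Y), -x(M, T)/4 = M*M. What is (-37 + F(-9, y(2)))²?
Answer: 4900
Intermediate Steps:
x(M, T) = -4*M² (x(M, T) = -4*M*M = -4*M²)
y(Y) = -4*Y² (y(Y) = Y + (-4*Y² - Y) = Y + (-Y - 4*Y²) = -4*Y²)
F(C, D) = -6 + 3*C
(-37 + F(-9, y(2)))² = (-37 + (-6 + 3*(-9)))² = (-37 + (-6 - 27))² = (-37 - 33)² = (-70)² = 4900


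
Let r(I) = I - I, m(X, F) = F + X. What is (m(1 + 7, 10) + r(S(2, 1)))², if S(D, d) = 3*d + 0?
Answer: 324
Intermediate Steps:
S(D, d) = 3*d
r(I) = 0
(m(1 + 7, 10) + r(S(2, 1)))² = ((10 + (1 + 7)) + 0)² = ((10 + 8) + 0)² = (18 + 0)² = 18² = 324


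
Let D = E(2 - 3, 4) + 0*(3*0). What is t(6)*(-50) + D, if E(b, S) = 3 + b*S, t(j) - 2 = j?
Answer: -401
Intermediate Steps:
t(j) = 2 + j
E(b, S) = 3 + S*b
D = -1 (D = (3 + 4*(2 - 3)) + 0*(3*0) = (3 + 4*(-1)) + 0*0 = (3 - 4) + 0 = -1 + 0 = -1)
t(6)*(-50) + D = (2 + 6)*(-50) - 1 = 8*(-50) - 1 = -400 - 1 = -401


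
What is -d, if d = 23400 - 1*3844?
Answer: -19556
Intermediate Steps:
d = 19556 (d = 23400 - 3844 = 19556)
-d = -1*19556 = -19556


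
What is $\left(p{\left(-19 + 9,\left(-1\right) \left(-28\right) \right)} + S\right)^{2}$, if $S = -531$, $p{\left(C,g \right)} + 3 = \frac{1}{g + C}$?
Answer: $\frac{92371321}{324} \approx 2.851 \cdot 10^{5}$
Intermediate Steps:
$p{\left(C,g \right)} = -3 + \frac{1}{C + g}$ ($p{\left(C,g \right)} = -3 + \frac{1}{g + C} = -3 + \frac{1}{C + g}$)
$\left(p{\left(-19 + 9,\left(-1\right) \left(-28\right) \right)} + S\right)^{2} = \left(\frac{1 - 3 \left(-19 + 9\right) - 3 \left(\left(-1\right) \left(-28\right)\right)}{\left(-19 + 9\right) - -28} - 531\right)^{2} = \left(\frac{1 - -30 - 84}{-10 + 28} - 531\right)^{2} = \left(\frac{1 + 30 - 84}{18} - 531\right)^{2} = \left(\frac{1}{18} \left(-53\right) - 531\right)^{2} = \left(- \frac{53}{18} - 531\right)^{2} = \left(- \frac{9611}{18}\right)^{2} = \frac{92371321}{324}$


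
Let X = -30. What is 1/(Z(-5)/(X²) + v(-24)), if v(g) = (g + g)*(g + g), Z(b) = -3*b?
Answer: 60/138241 ≈ 0.00043402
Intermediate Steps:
v(g) = 4*g² (v(g) = (2*g)*(2*g) = 4*g²)
1/(Z(-5)/(X²) + v(-24)) = 1/((-3*(-5))/((-30)²) + 4*(-24)²) = 1/(15/900 + 4*576) = 1/(15*(1/900) + 2304) = 1/(1/60 + 2304) = 1/(138241/60) = 60/138241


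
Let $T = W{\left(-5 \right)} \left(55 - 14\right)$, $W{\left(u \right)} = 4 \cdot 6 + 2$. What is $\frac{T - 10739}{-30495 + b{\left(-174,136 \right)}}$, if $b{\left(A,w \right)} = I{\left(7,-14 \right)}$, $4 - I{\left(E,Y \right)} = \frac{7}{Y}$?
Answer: $\frac{19346}{60981} \approx 0.31725$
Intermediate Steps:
$I{\left(E,Y \right)} = 4 - \frac{7}{Y}$
$W{\left(u \right)} = 26$ ($W{\left(u \right)} = 24 + 2 = 26$)
$b{\left(A,w \right)} = \frac{9}{2}$ ($b{\left(A,w \right)} = 4 - \frac{7}{-14} = 4 - - \frac{1}{2} = 4 + \frac{1}{2} = \frac{9}{2}$)
$T = 1066$ ($T = 26 \left(55 - 14\right) = 26 \cdot 41 = 1066$)
$\frac{T - 10739}{-30495 + b{\left(-174,136 \right)}} = \frac{1066 - 10739}{-30495 + \frac{9}{2}} = - \frac{9673}{- \frac{60981}{2}} = \left(-9673\right) \left(- \frac{2}{60981}\right) = \frac{19346}{60981}$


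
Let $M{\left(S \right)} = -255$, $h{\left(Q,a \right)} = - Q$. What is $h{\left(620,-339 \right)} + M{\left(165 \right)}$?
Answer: $-875$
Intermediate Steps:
$h{\left(620,-339 \right)} + M{\left(165 \right)} = \left(-1\right) 620 - 255 = -620 - 255 = -875$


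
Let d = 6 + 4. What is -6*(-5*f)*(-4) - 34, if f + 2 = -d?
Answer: 1406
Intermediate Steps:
d = 10
f = -12 (f = -2 - 1*10 = -2 - 10 = -12)
-6*(-5*f)*(-4) - 34 = -6*(-5*(-12))*(-4) - 34 = -360*(-4) - 34 = -6*(-240) - 34 = 1440 - 34 = 1406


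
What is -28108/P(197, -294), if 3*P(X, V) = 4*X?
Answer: -21081/197 ≈ -107.01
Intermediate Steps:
P(X, V) = 4*X/3 (P(X, V) = (4*X)/3 = 4*X/3)
-28108/P(197, -294) = -28108/((4/3)*197) = -28108/788/3 = -28108*3/788 = -21081/197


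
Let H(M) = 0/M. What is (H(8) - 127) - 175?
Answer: -302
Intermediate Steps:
H(M) = 0
(H(8) - 127) - 175 = (0 - 127) - 175 = -127 - 175 = -302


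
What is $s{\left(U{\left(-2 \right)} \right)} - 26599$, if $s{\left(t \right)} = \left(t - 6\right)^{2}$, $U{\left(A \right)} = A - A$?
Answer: $-26563$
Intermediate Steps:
$U{\left(A \right)} = 0$
$s{\left(t \right)} = \left(-6 + t\right)^{2}$
$s{\left(U{\left(-2 \right)} \right)} - 26599 = \left(-6 + 0\right)^{2} - 26599 = \left(-6\right)^{2} - 26599 = 36 - 26599 = -26563$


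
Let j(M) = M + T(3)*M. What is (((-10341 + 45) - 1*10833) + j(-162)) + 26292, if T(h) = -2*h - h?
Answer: 6459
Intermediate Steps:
T(h) = -3*h
j(M) = -8*M (j(M) = M + (-3*3)*M = M - 9*M = -8*M)
(((-10341 + 45) - 1*10833) + j(-162)) + 26292 = (((-10341 + 45) - 1*10833) - 8*(-162)) + 26292 = ((-10296 - 10833) + 1296) + 26292 = (-21129 + 1296) + 26292 = -19833 + 26292 = 6459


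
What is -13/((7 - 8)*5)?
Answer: 13/5 ≈ 2.6000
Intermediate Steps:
-13/((7 - 8)*5) = -13/(-1*5) = -13/(-5) = -⅕*(-13) = 13/5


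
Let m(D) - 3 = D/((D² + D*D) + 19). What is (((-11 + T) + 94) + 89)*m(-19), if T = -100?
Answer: 2784/13 ≈ 214.15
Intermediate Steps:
m(D) = 3 + D/(19 + 2*D²) (m(D) = 3 + D/((D² + D*D) + 19) = 3 + D/((D² + D²) + 19) = 3 + D/(2*D² + 19) = 3 + D/(19 + 2*D²))
(((-11 + T) + 94) + 89)*m(-19) = (((-11 - 100) + 94) + 89)*((57 - 19 + 6*(-19)²)/(19 + 2*(-19)²)) = ((-111 + 94) + 89)*((57 - 19 + 6*361)/(19 + 2*361)) = (-17 + 89)*((57 - 19 + 2166)/(19 + 722)) = 72*(2204/741) = 72*((1/741)*2204) = 72*(116/39) = 2784/13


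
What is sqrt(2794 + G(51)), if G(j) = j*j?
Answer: sqrt(5395) ≈ 73.451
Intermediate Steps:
G(j) = j**2
sqrt(2794 + G(51)) = sqrt(2794 + 51**2) = sqrt(2794 + 2601) = sqrt(5395)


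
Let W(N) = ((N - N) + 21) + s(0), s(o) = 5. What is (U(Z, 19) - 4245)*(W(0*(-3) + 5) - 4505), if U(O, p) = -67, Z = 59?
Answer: 19313448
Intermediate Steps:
W(N) = 26 (W(N) = ((N - N) + 21) + 5 = (0 + 21) + 5 = 21 + 5 = 26)
(U(Z, 19) - 4245)*(W(0*(-3) + 5) - 4505) = (-67 - 4245)*(26 - 4505) = -4312*(-4479) = 19313448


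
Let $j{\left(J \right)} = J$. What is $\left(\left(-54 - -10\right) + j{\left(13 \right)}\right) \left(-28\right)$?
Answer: $868$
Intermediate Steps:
$\left(\left(-54 - -10\right) + j{\left(13 \right)}\right) \left(-28\right) = \left(\left(-54 - -10\right) + 13\right) \left(-28\right) = \left(\left(-54 + 10\right) + 13\right) \left(-28\right) = \left(-44 + 13\right) \left(-28\right) = \left(-31\right) \left(-28\right) = 868$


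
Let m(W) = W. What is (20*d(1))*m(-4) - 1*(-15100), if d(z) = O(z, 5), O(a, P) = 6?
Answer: 14620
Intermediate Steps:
d(z) = 6
(20*d(1))*m(-4) - 1*(-15100) = (20*6)*(-4) - 1*(-15100) = 120*(-4) + 15100 = -480 + 15100 = 14620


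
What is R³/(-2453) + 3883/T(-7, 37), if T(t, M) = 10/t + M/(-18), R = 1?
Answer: -1200150313/1076867 ≈ -1114.5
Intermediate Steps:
T(t, M) = 10/t - M/18 (T(t, M) = 10/t + M*(-1/18) = 10/t - M/18)
R³/(-2453) + 3883/T(-7, 37) = 1³/(-2453) + 3883/(10/(-7) - 1/18*37) = 1*(-1/2453) + 3883/(10*(-⅐) - 37/18) = -1/2453 + 3883/(-10/7 - 37/18) = -1/2453 + 3883/(-439/126) = -1/2453 + 3883*(-126/439) = -1/2453 - 489258/439 = -1200150313/1076867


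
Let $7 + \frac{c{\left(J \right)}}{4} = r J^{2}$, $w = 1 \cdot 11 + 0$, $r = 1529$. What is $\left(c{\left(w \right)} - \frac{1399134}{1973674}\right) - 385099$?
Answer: $\frac{350236633266}{986837} \approx 3.5491 \cdot 10^{5}$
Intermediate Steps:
$w = 11$ ($w = 11 + 0 = 11$)
$c{\left(J \right)} = -28 + 6116 J^{2}$ ($c{\left(J \right)} = -28 + 4 \cdot 1529 J^{2} = -28 + 6116 J^{2}$)
$\left(c{\left(w \right)} - \frac{1399134}{1973674}\right) - 385099 = \left(\left(-28 + 6116 \cdot 11^{2}\right) - \frac{1399134}{1973674}\right) - 385099 = \left(\left(-28 + 6116 \cdot 121\right) - \frac{699567}{986837}\right) - 385099 = \left(\left(-28 + 740036\right) - \frac{699567}{986837}\right) - 385099 = \left(740008 - \frac{699567}{986837}\right) - 385099 = \frac{730266575129}{986837} - 385099 = \frac{350236633266}{986837}$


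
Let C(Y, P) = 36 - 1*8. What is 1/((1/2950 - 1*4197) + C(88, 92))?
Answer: -2950/12298549 ≈ -0.00023987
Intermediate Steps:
C(Y, P) = 28 (C(Y, P) = 36 - 8 = 28)
1/((1/2950 - 1*4197) + C(88, 92)) = 1/((1/2950 - 1*4197) + 28) = 1/((1/2950 - 4197) + 28) = 1/(-12381149/2950 + 28) = 1/(-12298549/2950) = -2950/12298549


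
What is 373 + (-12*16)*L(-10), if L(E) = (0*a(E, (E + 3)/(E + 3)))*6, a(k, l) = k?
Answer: 373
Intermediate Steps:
L(E) = 0 (L(E) = (0*E)*6 = 0*6 = 0)
373 + (-12*16)*L(-10) = 373 - 12*16*0 = 373 - 192*0 = 373 + 0 = 373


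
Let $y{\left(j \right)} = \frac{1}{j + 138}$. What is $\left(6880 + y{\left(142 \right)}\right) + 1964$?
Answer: $\frac{2476321}{280} \approx 8844.0$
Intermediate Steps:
$y{\left(j \right)} = \frac{1}{138 + j}$
$\left(6880 + y{\left(142 \right)}\right) + 1964 = \left(6880 + \frac{1}{138 + 142}\right) + 1964 = \left(6880 + \frac{1}{280}\right) + 1964 = \frac{1926401}{280} + 1964 = \frac{2476321}{280}$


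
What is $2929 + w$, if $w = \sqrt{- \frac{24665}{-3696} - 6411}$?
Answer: $2929 + \frac{31 i \sqrt{5689761}}{924} \approx 2929.0 + 80.027 i$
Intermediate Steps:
$w = \frac{31 i \sqrt{5689761}}{924}$ ($w = \sqrt{\left(-24665\right) \left(- \frac{1}{3696}\right) - 6411} = \sqrt{\frac{24665}{3696} - 6411} = \sqrt{- \frac{23670391}{3696}} = \frac{31 i \sqrt{5689761}}{924} \approx 80.027 i$)
$2929 + w = 2929 + \frac{31 i \sqrt{5689761}}{924}$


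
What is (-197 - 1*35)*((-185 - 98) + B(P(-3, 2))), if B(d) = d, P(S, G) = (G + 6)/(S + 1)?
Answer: 66584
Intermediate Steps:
P(S, G) = (6 + G)/(1 + S)
(-197 - 1*35)*((-185 - 98) + B(P(-3, 2))) = (-197 - 1*35)*((-185 - 98) + (6 + 2)/(1 - 3)) = (-197 - 35)*(-283 + 8/(-2)) = -232*(-283 - 1/2*8) = -232*(-283 - 4) = -232*(-287) = 66584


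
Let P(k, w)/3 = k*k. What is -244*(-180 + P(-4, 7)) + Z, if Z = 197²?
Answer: 71017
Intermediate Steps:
P(k, w) = 3*k² (P(k, w) = 3*(k*k) = 3*k²)
Z = 38809
-244*(-180 + P(-4, 7)) + Z = -244*(-180 + 3*(-4)²) + 38809 = -244*(-180 + 3*16) + 38809 = -244*(-180 + 48) + 38809 = -244*(-132) + 38809 = 32208 + 38809 = 71017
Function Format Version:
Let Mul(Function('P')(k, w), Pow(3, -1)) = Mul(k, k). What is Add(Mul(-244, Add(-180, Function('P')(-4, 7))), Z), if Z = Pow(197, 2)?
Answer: 71017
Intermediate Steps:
Function('P')(k, w) = Mul(3, Pow(k, 2)) (Function('P')(k, w) = Mul(3, Mul(k, k)) = Mul(3, Pow(k, 2)))
Z = 38809
Add(Mul(-244, Add(-180, Function('P')(-4, 7))), Z) = Add(Mul(-244, Add(-180, Mul(3, Pow(-4, 2)))), 38809) = Add(Mul(-244, Add(-180, Mul(3, 16))), 38809) = Add(Mul(-244, Add(-180, 48)), 38809) = Add(Mul(-244, -132), 38809) = Add(32208, 38809) = 71017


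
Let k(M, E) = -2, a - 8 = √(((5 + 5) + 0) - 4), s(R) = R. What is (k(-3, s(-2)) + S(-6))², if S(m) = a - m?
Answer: (12 + √6)² ≈ 208.79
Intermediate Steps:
a = 8 + √6 (a = 8 + √(((5 + 5) + 0) - 4) = 8 + √((10 + 0) - 4) = 8 + √(10 - 4) = 8 + √6 ≈ 10.449)
S(m) = 8 + √6 - m (S(m) = (8 + √6) - m = 8 + √6 - m)
(k(-3, s(-2)) + S(-6))² = (-2 + (8 + √6 - 1*(-6)))² = (-2 + (8 + √6 + 6))² = (-2 + (14 + √6))² = (12 + √6)²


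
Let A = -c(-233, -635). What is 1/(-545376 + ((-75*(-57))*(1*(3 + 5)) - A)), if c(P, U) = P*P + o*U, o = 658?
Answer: -1/874717 ≈ -1.1432e-6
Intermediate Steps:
c(P, U) = P² + 658*U (c(P, U) = P*P + 658*U = P² + 658*U)
A = 363541 (A = -((-233)² + 658*(-635)) = -(54289 - 417830) = -1*(-363541) = 363541)
1/(-545376 + ((-75*(-57))*(1*(3 + 5)) - A)) = 1/(-545376 + ((-75*(-57))*(1*(3 + 5)) - 1*363541)) = 1/(-545376 + (4275*(1*8) - 363541)) = 1/(-545376 + (4275*8 - 363541)) = 1/(-545376 + (34200 - 363541)) = 1/(-545376 - 329341) = 1/(-874717) = -1/874717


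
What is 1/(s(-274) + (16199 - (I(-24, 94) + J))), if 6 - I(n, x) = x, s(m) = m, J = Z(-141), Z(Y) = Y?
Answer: 1/16154 ≈ 6.1904e-5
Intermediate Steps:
J = -141
I(n, x) = 6 - x
1/(s(-274) + (16199 - (I(-24, 94) + J))) = 1/(-274 + (16199 - ((6 - 1*94) - 141))) = 1/(-274 + (16199 - ((6 - 94) - 141))) = 1/(-274 + (16199 - (-88 - 141))) = 1/(-274 + (16199 - 1*(-229))) = 1/(-274 + (16199 + 229)) = 1/(-274 + 16428) = 1/16154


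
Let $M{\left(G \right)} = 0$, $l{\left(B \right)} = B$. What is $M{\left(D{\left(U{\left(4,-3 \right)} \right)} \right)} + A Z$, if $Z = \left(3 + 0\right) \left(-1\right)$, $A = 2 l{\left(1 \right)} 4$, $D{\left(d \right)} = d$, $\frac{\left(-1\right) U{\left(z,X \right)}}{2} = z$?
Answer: $-24$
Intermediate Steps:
$U{\left(z,X \right)} = - 2 z$
$A = 8$ ($A = 2 \cdot 1 \cdot 4 = 2 \cdot 4 = 8$)
$Z = -3$ ($Z = 3 \left(-1\right) = -3$)
$M{\left(D{\left(U{\left(4,-3 \right)} \right)} \right)} + A Z = 0 + 8 \left(-3\right) = 0 - 24 = -24$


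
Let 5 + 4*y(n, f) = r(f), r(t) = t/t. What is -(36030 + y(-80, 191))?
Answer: -36029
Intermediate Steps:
r(t) = 1
y(n, f) = -1 (y(n, f) = -5/4 + (1/4)*1 = -5/4 + 1/4 = -1)
-(36030 + y(-80, 191)) = -(36030 - 1) = -1*36029 = -36029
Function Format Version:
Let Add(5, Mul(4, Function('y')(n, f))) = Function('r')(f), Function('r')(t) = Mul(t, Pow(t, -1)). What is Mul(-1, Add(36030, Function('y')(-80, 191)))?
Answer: -36029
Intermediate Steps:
Function('r')(t) = 1
Function('y')(n, f) = -1 (Function('y')(n, f) = Add(Rational(-5, 4), Mul(Rational(1, 4), 1)) = Add(Rational(-5, 4), Rational(1, 4)) = -1)
Mul(-1, Add(36030, Function('y')(-80, 191))) = Mul(-1, Add(36030, -1)) = Mul(-1, 36029) = -36029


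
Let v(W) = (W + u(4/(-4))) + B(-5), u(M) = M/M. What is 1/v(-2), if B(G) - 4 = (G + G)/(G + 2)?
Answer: 3/19 ≈ 0.15789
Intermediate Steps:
B(G) = 4 + 2*G/(2 + G) (B(G) = 4 + (G + G)/(G + 2) = 4 + (2*G)/(2 + G) = 4 + 2*G/(2 + G))
u(M) = 1
v(W) = 25/3 + W (v(W) = (W + 1) + 2*(4 + 3*(-5))/(2 - 5) = (1 + W) + 2*(4 - 15)/(-3) = (1 + W) + 2*(-1/3)*(-11) = (1 + W) + 22/3 = 25/3 + W)
1/v(-2) = 1/(25/3 - 2) = 1/(19/3) = 3/19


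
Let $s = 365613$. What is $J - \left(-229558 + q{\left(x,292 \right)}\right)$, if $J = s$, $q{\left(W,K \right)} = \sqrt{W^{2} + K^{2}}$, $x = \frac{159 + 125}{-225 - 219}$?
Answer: $595171 - \frac{\sqrt{1050542785}}{111} \approx 5.9488 \cdot 10^{5}$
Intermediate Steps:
$x = - \frac{71}{111}$ ($x = \frac{284}{-444} = 284 \left(- \frac{1}{444}\right) = - \frac{71}{111} \approx -0.63964$)
$q{\left(W,K \right)} = \sqrt{K^{2} + W^{2}}$
$J = 365613$
$J - \left(-229558 + q{\left(x,292 \right)}\right) = 365613 + \left(229558 - \sqrt{292^{2} + \left(- \frac{71}{111}\right)^{2}}\right) = 365613 + \left(229558 - \sqrt{85264 + \frac{5041}{12321}}\right) = 365613 + \left(229558 - \sqrt{\frac{1050542785}{12321}}\right) = 365613 + \left(229558 - \frac{\sqrt{1050542785}}{111}\right) = 595171 - \frac{\sqrt{1050542785}}{111}$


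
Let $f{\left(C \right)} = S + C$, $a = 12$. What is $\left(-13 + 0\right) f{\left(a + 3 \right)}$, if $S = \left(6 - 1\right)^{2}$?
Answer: $-520$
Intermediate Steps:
$S = 25$ ($S = 5^{2} = 25$)
$f{\left(C \right)} = 25 + C$
$\left(-13 + 0\right) f{\left(a + 3 \right)} = \left(-13 + 0\right) \left(25 + \left(12 + 3\right)\right) = - 13 \left(25 + 15\right) = \left(-13\right) 40 = -520$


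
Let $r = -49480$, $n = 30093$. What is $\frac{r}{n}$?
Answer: $- \frac{49480}{30093} \approx -1.6442$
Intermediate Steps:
$\frac{r}{n} = - \frac{49480}{30093}$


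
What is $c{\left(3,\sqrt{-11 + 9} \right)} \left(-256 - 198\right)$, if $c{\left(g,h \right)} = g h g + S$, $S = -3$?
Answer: $1362 - 4086 i \sqrt{2} \approx 1362.0 - 5778.5 i$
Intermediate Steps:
$c{\left(g,h \right)} = -3 + h g^{2}$ ($c{\left(g,h \right)} = g h g - 3 = h g^{2} - 3 = -3 + h g^{2}$)
$c{\left(3,\sqrt{-11 + 9} \right)} \left(-256 - 198\right) = \left(-3 + \sqrt{-11 + 9} \cdot 3^{2}\right) \left(-256 - 198\right) = \left(-3 + \sqrt{-2} \cdot 9\right) \left(-454\right) = \left(-3 + i \sqrt{2} \cdot 9\right) \left(-454\right) = \left(-3 + 9 i \sqrt{2}\right) \left(-454\right) = 1362 - 4086 i \sqrt{2}$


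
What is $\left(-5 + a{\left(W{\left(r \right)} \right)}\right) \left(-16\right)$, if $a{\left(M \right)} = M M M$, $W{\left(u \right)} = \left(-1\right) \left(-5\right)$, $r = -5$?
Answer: $-1920$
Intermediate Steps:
$W{\left(u \right)} = 5$
$a{\left(M \right)} = M^{3}$ ($a{\left(M \right)} = M^{2} M = M^{3}$)
$\left(-5 + a{\left(W{\left(r \right)} \right)}\right) \left(-16\right) = \left(-5 + 5^{3}\right) \left(-16\right) = \left(-5 + 125\right) \left(-16\right) = 120 \left(-16\right) = -1920$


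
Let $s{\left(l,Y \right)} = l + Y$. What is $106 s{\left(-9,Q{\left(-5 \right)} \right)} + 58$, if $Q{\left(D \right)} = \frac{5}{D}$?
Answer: $-1002$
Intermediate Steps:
$s{\left(l,Y \right)} = Y + l$
$106 s{\left(-9,Q{\left(-5 \right)} \right)} + 58 = 106 \left(\frac{5}{-5} - 9\right) + 58 = 106 \left(5 \left(- \frac{1}{5}\right) - 9\right) + 58 = 106 \left(-1 - 9\right) + 58 = 106 \left(-10\right) + 58 = -1060 + 58 = -1002$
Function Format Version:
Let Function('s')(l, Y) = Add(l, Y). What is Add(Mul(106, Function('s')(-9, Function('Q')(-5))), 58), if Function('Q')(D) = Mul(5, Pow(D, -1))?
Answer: -1002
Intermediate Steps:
Function('s')(l, Y) = Add(Y, l)
Add(Mul(106, Function('s')(-9, Function('Q')(-5))), 58) = Add(Mul(106, Add(Mul(5, Pow(-5, -1)), -9)), 58) = Add(Mul(106, Add(Mul(5, Rational(-1, 5)), -9)), 58) = Add(Mul(106, Add(-1, -9)), 58) = Add(Mul(106, -10), 58) = Add(-1060, 58) = -1002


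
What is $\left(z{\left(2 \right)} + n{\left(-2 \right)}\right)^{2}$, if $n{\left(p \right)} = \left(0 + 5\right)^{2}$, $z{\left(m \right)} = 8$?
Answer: $1089$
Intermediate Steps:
$n{\left(p \right)} = 25$ ($n{\left(p \right)} = 5^{2} = 25$)
$\left(z{\left(2 \right)} + n{\left(-2 \right)}\right)^{2} = \left(8 + 25\right)^{2} = 33^{2} = 1089$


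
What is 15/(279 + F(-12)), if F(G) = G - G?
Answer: 5/93 ≈ 0.053763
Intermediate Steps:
F(G) = 0
15/(279 + F(-12)) = 15/(279 + 0) = 15/279 = 15*(1/279) = 5/93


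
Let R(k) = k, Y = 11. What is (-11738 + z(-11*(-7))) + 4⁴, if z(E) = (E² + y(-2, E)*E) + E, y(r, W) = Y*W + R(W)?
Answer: 65672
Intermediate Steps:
y(r, W) = 12*W (y(r, W) = 11*W + W = 12*W)
z(E) = E + 13*E² (z(E) = (E² + (12*E)*E) + E = (E² + 12*E²) + E = 13*E² + E = E + 13*E²)
(-11738 + z(-11*(-7))) + 4⁴ = (-11738 + (-11*(-7))*(1 + 13*(-11*(-7)))) + 4⁴ = (-11738 + 77*(1 + 13*77)) + 256 = (-11738 + 77*(1 + 1001)) + 256 = (-11738 + 77*1002) + 256 = (-11738 + 77154) + 256 = 65416 + 256 = 65672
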